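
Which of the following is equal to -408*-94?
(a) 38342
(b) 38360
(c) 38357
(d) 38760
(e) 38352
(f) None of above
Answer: e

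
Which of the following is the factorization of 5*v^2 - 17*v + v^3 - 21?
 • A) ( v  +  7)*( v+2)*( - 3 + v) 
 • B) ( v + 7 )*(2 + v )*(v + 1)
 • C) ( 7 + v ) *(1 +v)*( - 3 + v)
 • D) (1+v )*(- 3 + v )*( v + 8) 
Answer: C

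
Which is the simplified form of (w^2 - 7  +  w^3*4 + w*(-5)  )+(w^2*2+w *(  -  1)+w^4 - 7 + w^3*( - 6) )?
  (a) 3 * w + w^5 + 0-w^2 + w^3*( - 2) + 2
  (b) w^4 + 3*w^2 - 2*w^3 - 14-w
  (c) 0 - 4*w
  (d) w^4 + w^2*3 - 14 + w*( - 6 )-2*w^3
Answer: d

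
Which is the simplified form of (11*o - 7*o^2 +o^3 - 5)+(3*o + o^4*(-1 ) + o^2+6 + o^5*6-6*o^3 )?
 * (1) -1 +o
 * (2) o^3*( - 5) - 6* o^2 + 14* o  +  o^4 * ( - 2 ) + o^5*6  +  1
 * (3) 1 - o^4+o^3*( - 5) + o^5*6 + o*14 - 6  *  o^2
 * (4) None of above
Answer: 3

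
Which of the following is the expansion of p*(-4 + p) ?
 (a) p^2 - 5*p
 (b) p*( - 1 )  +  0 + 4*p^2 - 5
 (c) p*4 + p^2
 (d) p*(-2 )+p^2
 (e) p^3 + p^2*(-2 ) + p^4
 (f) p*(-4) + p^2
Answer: f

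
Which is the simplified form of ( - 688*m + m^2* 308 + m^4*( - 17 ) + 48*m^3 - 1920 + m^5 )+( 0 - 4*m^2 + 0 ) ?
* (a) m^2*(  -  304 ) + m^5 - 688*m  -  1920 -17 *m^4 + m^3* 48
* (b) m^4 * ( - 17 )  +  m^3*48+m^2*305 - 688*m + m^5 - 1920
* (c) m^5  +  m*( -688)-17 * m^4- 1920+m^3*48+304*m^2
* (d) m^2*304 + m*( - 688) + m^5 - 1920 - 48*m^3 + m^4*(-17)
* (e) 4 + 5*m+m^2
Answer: c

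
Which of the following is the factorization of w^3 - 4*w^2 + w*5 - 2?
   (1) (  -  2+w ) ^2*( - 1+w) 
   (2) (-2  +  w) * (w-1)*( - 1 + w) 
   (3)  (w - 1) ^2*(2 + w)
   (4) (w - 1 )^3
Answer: 2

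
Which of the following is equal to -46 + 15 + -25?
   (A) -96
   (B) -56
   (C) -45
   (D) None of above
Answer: B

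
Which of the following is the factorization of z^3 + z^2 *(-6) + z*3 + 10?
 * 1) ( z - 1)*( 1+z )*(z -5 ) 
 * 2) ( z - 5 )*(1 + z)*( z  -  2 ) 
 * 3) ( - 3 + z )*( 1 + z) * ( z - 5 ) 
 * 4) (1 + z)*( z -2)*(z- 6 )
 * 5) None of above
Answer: 2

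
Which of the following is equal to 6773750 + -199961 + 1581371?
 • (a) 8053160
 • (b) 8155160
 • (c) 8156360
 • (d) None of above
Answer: b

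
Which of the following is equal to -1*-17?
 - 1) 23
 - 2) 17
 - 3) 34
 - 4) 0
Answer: 2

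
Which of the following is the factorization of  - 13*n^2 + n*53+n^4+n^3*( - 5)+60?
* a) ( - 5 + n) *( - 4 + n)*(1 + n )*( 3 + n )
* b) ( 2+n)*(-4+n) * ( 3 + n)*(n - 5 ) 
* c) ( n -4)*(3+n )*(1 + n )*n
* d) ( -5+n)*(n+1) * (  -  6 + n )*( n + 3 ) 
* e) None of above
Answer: a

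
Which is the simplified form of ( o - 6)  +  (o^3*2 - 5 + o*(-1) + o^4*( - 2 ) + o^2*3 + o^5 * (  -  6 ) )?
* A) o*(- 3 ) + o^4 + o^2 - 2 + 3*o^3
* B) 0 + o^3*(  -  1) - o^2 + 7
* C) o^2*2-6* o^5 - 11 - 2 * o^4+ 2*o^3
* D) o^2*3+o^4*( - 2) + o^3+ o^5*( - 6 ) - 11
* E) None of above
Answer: E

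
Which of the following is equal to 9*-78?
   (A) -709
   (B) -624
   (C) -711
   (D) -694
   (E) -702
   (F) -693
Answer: E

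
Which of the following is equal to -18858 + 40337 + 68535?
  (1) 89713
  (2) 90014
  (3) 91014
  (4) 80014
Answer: 2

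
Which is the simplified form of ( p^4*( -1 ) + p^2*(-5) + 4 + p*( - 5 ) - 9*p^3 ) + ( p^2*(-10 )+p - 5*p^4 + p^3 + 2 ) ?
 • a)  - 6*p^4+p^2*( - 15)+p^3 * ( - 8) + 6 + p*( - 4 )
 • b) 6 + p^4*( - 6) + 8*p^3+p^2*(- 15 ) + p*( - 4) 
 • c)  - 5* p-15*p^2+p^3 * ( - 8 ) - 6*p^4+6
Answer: a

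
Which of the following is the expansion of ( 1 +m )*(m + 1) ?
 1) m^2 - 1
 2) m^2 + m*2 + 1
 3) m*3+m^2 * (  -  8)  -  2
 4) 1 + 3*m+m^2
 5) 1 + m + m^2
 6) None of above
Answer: 2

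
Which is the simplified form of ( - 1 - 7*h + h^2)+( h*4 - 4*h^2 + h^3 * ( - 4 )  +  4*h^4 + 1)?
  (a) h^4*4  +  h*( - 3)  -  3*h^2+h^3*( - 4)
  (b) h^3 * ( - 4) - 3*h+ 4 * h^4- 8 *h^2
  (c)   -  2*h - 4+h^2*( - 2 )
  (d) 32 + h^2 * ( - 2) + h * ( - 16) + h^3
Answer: a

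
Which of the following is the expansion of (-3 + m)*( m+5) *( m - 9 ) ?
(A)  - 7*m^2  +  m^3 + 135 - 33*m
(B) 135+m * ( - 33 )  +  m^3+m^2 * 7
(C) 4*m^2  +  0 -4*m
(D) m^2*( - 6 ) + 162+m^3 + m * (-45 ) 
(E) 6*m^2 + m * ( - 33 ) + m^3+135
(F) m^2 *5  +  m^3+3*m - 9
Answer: A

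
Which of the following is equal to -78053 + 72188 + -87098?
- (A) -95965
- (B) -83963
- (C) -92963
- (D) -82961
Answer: C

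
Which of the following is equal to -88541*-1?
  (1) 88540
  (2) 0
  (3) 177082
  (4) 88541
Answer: 4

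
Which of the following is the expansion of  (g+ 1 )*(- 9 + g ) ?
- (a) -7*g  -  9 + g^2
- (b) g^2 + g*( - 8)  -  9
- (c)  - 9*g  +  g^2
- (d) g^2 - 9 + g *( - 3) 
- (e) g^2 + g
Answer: b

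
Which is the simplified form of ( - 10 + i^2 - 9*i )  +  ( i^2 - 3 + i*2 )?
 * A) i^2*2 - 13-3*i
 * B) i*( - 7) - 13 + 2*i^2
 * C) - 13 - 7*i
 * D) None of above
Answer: B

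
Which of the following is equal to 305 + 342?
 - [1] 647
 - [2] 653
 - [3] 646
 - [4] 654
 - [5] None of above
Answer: 1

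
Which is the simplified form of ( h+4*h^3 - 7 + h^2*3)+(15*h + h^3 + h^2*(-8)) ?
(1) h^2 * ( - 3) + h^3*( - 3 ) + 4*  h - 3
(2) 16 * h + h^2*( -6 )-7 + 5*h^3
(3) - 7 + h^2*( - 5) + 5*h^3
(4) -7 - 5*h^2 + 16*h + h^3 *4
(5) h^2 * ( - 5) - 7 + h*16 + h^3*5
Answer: 5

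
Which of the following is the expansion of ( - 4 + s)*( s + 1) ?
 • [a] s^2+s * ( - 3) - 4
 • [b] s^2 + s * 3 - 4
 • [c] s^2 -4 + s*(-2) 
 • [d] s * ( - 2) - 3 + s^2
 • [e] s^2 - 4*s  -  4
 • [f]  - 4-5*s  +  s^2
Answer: a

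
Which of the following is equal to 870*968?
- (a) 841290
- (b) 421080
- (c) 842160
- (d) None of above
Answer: c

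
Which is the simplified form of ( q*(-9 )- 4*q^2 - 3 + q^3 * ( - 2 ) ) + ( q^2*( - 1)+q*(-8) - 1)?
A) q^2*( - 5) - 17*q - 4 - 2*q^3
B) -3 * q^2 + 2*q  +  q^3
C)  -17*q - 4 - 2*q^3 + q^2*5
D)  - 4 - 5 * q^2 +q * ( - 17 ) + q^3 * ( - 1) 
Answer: A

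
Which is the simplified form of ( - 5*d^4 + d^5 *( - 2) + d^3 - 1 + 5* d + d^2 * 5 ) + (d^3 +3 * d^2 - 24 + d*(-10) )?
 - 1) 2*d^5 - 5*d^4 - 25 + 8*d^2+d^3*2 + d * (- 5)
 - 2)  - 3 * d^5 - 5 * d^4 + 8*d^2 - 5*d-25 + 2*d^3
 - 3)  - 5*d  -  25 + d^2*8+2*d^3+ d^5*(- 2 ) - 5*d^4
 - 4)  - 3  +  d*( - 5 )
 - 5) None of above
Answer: 3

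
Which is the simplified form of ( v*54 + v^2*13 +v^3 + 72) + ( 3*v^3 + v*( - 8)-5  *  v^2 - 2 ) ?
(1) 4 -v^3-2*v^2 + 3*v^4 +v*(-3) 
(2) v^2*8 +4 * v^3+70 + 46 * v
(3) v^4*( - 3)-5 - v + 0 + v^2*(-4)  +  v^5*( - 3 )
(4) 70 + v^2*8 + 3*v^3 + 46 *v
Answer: 2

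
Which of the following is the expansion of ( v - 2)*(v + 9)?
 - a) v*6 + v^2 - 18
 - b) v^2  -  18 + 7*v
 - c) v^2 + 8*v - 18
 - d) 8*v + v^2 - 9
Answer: b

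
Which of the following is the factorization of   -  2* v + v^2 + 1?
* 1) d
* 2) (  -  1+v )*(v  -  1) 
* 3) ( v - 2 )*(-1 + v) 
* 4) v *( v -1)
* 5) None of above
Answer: 2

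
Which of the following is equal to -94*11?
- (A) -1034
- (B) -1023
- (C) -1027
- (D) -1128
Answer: A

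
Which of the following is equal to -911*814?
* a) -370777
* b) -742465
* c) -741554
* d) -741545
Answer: c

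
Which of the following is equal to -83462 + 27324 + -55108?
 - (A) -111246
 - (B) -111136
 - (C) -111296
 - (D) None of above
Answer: A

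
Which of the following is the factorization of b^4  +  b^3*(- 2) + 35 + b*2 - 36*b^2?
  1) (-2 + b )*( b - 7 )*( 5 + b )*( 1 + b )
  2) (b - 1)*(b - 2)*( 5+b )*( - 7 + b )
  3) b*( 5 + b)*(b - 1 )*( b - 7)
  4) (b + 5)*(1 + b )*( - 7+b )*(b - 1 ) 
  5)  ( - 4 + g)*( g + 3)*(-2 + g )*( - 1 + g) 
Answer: 4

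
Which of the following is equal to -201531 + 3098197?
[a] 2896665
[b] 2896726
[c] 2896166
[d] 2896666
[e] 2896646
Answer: d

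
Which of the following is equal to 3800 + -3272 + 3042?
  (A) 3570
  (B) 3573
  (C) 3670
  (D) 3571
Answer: A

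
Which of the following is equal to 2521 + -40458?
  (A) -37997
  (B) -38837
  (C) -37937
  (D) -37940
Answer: C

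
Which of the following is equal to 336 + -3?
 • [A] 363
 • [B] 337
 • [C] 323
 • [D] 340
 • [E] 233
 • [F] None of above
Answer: F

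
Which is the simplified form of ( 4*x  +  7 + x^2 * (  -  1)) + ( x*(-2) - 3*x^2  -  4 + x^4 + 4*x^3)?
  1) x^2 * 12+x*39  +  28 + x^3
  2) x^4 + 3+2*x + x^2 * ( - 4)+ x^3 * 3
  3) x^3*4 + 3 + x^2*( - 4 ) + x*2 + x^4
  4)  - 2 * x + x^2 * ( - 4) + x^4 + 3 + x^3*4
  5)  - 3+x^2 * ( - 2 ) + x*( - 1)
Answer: 3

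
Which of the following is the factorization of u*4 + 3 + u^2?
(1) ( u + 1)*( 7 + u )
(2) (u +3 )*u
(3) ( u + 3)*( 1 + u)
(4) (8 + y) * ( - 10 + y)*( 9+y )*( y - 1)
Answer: 3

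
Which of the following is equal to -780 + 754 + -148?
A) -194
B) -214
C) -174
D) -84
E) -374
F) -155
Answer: C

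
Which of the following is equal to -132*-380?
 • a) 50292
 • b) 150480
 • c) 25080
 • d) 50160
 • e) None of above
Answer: d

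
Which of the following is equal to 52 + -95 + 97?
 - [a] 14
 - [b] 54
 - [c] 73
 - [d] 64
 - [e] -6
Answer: b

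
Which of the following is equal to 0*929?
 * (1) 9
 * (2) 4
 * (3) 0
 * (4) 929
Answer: 3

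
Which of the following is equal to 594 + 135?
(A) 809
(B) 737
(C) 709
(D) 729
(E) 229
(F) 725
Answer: D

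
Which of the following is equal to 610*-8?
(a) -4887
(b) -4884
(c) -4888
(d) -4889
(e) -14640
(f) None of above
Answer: f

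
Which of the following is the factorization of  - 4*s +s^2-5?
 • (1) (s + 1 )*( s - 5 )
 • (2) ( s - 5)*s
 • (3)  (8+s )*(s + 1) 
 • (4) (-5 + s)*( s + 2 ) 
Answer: 1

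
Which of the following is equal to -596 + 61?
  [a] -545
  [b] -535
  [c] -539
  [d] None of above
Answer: b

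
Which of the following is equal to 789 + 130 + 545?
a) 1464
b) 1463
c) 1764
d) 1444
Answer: a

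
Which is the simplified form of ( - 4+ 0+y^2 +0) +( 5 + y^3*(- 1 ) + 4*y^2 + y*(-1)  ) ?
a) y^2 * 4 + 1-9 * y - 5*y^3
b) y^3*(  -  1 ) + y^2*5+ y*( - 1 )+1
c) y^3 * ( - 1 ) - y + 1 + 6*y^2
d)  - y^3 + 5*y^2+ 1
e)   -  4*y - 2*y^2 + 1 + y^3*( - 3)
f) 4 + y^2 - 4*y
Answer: b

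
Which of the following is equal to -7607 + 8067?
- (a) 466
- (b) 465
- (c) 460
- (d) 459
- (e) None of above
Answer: c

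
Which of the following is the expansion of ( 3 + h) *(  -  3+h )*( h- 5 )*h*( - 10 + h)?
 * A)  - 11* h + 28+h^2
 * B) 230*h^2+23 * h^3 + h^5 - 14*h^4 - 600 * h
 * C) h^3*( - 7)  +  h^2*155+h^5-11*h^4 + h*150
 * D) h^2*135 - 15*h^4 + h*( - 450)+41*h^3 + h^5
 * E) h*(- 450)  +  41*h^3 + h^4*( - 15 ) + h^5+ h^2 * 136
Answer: D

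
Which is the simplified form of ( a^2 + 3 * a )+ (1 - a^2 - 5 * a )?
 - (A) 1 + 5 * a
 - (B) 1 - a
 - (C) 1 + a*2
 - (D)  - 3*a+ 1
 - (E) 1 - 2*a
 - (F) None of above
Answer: E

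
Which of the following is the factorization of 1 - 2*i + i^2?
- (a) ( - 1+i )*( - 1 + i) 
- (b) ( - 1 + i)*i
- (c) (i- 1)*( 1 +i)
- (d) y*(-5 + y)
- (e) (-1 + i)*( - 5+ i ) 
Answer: a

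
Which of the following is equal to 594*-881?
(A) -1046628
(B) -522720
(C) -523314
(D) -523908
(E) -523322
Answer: C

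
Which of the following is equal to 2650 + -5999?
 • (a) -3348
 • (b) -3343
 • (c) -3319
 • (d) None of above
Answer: d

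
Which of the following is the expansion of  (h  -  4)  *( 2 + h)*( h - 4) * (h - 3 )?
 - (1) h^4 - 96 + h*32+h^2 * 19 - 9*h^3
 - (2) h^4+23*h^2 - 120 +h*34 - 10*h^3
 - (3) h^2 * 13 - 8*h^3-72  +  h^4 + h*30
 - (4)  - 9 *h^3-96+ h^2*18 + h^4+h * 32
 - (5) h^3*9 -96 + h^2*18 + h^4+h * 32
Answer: 4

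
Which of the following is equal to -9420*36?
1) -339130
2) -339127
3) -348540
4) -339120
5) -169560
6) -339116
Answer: 4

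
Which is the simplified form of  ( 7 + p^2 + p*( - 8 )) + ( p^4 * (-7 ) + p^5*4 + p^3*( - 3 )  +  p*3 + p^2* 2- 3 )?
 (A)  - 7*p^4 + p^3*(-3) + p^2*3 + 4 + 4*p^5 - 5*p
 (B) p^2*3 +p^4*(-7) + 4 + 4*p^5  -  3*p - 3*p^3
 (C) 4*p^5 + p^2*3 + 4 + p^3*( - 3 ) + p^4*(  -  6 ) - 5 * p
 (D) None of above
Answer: A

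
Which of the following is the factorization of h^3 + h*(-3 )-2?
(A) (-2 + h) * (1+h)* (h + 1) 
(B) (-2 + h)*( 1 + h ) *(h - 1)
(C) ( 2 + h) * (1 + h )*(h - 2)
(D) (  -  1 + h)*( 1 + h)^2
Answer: A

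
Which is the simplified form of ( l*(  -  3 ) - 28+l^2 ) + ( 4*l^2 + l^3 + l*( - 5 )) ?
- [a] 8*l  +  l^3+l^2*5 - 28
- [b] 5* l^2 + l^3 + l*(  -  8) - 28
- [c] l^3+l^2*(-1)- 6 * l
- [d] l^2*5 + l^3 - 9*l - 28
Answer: b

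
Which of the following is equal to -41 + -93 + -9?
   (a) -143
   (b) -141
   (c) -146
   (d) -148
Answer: a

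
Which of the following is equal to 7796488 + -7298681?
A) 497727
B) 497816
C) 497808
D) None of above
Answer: D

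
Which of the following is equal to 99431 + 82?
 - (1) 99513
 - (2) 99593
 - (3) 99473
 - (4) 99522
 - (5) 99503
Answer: 1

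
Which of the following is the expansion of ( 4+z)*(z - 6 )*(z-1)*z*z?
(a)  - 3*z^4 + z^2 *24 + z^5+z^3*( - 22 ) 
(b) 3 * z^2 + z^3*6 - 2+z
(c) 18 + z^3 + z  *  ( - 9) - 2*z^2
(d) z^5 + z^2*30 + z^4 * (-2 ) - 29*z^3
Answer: a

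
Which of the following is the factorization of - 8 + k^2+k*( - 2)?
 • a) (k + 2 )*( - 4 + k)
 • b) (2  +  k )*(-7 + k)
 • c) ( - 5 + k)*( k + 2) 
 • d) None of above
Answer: a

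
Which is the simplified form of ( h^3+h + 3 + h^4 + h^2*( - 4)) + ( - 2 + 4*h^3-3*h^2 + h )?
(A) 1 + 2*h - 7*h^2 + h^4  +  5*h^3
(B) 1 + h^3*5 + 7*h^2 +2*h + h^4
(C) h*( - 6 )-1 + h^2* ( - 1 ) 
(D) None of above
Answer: A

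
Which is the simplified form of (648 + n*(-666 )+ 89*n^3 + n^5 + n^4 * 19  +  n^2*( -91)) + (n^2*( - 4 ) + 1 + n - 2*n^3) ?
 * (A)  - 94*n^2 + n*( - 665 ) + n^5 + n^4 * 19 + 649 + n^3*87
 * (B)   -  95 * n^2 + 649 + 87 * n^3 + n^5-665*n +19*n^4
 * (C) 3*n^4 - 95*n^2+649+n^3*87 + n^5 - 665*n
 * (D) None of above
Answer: B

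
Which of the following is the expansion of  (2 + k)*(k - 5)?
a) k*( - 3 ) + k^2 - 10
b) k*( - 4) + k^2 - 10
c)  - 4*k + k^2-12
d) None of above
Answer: a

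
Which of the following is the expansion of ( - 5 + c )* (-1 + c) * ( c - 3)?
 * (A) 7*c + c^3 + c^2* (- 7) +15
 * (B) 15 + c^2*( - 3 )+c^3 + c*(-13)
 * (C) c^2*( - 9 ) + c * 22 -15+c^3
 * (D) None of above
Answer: D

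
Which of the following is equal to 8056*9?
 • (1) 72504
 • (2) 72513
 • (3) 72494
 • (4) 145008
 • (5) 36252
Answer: 1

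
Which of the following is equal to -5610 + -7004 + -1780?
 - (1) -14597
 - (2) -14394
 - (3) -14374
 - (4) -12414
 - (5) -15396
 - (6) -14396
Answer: 2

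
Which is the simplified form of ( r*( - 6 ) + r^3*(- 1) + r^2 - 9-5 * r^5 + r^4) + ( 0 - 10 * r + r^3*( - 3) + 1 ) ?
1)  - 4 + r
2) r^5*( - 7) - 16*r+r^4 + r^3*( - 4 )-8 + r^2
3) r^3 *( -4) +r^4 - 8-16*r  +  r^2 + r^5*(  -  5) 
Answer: 3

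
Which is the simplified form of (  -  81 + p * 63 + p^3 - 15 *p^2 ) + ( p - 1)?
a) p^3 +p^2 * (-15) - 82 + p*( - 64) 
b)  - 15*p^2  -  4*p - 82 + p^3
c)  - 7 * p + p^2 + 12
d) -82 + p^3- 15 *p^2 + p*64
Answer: d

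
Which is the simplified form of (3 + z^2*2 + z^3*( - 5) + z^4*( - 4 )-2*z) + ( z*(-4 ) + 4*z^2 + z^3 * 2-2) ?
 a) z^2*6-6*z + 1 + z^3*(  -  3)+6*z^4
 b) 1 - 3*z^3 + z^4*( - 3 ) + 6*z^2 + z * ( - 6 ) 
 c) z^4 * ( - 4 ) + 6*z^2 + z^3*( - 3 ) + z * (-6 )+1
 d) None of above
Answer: c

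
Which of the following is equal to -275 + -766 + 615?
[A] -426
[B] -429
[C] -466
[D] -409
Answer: A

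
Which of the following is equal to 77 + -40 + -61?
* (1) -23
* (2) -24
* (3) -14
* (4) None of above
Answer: 2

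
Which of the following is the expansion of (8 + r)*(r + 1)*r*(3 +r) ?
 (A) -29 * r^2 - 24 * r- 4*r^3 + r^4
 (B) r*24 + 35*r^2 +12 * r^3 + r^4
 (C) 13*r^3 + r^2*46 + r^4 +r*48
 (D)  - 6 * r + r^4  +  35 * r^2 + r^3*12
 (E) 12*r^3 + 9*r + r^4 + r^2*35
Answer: B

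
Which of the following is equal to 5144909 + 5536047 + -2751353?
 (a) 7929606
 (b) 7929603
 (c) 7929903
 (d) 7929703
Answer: b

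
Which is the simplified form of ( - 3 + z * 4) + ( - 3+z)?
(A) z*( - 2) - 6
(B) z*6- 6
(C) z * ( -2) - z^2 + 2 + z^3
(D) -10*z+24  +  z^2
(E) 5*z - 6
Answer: E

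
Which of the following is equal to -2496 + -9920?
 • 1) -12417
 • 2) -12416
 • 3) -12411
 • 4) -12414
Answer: 2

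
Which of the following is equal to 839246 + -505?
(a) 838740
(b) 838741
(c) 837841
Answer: b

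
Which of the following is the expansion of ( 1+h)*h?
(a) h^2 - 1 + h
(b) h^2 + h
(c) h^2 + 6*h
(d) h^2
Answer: b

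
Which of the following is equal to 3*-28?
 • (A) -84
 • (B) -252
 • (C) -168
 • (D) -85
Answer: A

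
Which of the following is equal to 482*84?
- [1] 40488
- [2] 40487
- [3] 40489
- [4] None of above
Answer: 1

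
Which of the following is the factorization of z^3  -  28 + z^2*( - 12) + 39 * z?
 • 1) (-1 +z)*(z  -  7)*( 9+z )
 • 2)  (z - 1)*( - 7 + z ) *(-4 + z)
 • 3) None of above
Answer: 2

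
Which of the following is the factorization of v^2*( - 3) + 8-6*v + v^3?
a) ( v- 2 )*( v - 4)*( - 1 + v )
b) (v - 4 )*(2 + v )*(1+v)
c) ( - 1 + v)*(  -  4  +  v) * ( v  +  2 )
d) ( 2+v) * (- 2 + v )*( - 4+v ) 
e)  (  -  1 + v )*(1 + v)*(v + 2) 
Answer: c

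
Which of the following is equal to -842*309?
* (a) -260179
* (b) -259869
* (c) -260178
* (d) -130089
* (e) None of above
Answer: c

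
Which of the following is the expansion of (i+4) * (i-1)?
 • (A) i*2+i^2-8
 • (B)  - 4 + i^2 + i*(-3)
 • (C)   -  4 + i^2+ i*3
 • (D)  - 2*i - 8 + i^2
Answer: C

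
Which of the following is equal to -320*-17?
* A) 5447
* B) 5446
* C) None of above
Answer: C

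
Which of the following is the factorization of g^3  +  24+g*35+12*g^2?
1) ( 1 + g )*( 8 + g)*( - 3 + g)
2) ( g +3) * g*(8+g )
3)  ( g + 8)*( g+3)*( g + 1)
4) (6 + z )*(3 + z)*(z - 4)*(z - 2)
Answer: 3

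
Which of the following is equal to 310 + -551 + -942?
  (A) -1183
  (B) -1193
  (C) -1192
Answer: A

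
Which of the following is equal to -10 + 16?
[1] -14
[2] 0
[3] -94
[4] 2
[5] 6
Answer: 5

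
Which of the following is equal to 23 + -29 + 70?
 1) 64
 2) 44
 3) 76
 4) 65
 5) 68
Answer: 1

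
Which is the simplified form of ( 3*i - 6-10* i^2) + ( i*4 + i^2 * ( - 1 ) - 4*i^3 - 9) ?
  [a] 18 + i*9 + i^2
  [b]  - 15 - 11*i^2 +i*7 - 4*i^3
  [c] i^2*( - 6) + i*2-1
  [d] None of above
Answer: b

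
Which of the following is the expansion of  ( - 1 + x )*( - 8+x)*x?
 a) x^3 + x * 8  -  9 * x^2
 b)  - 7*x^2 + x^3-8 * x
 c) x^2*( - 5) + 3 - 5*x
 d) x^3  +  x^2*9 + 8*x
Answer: a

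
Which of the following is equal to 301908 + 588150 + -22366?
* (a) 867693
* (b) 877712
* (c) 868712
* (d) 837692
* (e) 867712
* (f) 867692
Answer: f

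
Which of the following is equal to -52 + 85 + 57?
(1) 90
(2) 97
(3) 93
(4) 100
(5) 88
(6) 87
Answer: 1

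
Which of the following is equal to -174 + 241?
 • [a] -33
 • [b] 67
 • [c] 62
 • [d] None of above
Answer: b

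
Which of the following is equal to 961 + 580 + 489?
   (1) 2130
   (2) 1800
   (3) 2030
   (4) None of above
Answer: 3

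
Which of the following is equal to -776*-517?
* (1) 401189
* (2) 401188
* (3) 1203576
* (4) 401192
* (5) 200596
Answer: 4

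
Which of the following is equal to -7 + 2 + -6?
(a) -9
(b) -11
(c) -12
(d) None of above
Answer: b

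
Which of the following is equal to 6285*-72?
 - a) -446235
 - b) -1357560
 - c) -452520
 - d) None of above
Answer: c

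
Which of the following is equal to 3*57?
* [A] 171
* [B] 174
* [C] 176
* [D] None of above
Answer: A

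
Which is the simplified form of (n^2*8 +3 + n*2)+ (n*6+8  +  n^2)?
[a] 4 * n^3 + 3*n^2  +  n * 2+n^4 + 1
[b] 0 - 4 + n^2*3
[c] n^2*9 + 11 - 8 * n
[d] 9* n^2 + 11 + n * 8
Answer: d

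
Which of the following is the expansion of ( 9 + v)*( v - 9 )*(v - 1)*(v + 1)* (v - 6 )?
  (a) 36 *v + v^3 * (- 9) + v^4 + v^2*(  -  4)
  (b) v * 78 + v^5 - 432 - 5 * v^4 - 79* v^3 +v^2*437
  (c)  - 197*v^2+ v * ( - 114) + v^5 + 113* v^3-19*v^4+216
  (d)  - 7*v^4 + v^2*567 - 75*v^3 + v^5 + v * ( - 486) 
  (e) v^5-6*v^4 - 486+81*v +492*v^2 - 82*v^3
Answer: e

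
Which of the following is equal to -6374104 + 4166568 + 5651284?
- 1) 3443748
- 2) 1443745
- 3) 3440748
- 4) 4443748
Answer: 1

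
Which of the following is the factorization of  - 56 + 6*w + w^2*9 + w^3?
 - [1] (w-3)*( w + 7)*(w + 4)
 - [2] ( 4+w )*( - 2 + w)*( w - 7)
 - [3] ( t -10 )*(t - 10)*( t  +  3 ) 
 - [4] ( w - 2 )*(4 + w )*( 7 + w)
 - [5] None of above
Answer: 4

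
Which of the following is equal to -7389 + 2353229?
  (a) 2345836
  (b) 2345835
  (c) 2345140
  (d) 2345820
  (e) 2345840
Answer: e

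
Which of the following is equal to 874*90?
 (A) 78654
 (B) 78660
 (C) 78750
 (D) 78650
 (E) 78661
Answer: B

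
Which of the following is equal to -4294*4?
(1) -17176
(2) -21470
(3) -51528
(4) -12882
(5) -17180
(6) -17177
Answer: 1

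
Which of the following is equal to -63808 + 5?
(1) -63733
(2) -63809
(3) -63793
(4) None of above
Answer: 4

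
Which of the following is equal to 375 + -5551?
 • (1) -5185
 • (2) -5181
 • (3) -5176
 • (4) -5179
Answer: 3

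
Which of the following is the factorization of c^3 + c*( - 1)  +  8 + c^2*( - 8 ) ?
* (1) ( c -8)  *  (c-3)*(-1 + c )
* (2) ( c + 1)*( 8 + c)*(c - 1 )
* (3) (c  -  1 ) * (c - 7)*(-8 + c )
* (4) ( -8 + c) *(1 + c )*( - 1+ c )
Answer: 4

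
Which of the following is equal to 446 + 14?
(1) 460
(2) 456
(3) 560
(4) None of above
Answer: 1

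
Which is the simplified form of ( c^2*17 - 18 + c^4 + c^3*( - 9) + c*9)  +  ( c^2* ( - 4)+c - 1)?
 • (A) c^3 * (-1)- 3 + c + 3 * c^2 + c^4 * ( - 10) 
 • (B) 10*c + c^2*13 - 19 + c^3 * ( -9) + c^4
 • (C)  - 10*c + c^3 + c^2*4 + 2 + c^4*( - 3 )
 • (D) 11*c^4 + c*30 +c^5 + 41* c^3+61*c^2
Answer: B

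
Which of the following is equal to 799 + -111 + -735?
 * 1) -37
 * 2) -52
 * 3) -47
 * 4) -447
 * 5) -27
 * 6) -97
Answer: 3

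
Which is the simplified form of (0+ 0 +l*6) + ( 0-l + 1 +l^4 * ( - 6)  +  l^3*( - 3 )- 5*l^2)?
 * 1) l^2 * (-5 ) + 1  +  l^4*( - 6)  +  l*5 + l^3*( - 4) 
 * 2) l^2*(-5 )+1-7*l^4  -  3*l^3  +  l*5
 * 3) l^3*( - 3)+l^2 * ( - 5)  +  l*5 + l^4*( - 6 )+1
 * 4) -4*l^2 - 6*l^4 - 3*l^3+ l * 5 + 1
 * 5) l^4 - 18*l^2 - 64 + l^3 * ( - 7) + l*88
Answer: 3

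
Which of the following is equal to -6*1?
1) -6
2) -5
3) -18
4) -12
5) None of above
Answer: 1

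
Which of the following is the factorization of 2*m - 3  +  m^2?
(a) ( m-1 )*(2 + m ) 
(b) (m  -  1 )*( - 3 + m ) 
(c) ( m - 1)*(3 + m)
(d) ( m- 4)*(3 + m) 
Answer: c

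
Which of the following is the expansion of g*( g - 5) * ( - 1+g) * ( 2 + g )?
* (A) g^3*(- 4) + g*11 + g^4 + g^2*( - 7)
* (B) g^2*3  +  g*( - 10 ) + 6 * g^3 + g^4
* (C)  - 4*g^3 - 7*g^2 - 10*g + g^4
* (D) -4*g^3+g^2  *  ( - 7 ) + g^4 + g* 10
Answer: D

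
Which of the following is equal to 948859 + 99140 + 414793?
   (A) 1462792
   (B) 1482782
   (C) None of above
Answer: A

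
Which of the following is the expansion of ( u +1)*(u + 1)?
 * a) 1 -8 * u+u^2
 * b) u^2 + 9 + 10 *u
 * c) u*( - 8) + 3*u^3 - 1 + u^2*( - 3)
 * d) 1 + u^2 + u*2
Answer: d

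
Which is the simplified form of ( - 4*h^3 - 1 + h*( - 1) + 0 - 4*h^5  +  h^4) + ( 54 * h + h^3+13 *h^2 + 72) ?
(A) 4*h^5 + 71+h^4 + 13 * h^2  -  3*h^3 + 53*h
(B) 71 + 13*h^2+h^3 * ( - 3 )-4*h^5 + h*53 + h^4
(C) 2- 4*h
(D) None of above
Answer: B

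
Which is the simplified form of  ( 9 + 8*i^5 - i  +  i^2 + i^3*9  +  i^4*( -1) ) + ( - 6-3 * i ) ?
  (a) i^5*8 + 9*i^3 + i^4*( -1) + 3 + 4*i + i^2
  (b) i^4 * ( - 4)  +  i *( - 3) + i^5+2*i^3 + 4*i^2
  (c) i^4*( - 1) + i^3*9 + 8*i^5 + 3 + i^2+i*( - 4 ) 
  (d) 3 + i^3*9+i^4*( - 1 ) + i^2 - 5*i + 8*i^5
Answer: c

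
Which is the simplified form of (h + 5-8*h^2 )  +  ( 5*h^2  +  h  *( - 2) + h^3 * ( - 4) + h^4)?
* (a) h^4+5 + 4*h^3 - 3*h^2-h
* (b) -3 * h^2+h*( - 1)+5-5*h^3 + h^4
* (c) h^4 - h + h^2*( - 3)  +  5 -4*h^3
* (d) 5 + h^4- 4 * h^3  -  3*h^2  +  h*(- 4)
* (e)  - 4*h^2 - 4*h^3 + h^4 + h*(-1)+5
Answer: c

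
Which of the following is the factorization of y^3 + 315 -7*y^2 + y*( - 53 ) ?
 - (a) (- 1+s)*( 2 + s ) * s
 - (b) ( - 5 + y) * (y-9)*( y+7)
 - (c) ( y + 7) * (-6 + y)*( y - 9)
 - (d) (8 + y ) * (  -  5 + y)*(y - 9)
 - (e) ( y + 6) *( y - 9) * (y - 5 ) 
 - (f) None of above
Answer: b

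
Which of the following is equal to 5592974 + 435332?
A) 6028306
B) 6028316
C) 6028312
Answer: A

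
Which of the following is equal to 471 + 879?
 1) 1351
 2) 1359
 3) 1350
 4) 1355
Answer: 3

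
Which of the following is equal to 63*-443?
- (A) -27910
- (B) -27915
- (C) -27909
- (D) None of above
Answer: C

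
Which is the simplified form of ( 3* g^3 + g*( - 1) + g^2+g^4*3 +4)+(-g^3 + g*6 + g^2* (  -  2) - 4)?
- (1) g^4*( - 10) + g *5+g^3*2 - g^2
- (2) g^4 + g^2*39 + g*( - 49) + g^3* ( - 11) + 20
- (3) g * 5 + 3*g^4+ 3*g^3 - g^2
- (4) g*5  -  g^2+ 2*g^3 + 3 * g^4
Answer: 4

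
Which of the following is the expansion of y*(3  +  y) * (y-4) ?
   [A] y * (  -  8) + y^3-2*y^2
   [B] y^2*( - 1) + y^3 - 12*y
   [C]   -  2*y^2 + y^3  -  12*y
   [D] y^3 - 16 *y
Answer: B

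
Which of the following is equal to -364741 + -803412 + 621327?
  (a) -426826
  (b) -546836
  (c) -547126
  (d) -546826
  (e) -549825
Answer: d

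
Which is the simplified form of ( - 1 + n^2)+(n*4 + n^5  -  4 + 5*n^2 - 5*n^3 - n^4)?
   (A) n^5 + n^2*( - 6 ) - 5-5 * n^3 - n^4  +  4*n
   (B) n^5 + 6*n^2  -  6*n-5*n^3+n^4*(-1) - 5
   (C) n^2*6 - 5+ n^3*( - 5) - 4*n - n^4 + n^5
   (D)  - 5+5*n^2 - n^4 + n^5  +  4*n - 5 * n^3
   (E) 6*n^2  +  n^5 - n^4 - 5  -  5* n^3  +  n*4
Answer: E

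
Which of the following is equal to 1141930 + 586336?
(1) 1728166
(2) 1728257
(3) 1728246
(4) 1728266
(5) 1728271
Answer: 4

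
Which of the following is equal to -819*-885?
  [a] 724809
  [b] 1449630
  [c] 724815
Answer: c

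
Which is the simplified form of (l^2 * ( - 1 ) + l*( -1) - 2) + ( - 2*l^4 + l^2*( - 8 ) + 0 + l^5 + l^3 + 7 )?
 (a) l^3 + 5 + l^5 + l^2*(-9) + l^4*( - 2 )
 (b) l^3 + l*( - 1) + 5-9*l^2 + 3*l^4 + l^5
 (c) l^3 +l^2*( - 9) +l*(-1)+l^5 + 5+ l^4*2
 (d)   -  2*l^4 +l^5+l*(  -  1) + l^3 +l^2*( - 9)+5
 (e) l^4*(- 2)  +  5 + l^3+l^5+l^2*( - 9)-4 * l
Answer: d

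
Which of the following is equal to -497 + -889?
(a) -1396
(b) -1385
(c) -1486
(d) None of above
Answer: d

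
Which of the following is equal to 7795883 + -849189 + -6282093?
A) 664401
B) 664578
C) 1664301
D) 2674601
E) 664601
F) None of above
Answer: E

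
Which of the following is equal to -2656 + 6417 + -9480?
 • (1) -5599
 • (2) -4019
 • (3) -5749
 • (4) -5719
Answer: 4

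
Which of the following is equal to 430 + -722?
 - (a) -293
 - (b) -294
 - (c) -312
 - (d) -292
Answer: d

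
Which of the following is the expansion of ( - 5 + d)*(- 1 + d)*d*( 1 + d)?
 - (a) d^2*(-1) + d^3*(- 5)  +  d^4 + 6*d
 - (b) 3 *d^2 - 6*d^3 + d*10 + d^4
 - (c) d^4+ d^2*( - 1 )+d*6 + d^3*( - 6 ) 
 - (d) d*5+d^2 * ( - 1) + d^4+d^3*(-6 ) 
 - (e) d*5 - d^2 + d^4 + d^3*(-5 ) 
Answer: e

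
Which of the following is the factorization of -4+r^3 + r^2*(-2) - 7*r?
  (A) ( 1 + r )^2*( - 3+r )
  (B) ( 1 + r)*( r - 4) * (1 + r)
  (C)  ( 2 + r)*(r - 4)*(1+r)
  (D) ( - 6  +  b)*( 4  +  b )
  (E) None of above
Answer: B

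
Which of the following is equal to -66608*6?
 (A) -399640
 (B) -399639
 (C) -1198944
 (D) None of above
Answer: D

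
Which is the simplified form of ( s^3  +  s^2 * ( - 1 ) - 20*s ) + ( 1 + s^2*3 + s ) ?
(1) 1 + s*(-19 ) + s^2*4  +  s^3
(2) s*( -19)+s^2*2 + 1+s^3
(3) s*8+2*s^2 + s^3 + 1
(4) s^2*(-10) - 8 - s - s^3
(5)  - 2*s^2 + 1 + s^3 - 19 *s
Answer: 2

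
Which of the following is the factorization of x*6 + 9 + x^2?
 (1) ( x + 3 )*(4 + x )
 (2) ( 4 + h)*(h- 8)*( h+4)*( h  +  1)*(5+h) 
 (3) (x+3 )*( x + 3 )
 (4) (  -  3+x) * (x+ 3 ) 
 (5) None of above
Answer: 3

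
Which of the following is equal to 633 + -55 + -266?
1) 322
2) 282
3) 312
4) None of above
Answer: 3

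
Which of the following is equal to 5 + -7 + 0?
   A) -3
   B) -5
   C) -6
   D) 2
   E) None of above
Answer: E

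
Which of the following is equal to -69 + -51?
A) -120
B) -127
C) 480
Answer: A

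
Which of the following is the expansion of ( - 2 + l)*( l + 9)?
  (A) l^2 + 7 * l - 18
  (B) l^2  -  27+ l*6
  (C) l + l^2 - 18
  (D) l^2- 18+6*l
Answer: A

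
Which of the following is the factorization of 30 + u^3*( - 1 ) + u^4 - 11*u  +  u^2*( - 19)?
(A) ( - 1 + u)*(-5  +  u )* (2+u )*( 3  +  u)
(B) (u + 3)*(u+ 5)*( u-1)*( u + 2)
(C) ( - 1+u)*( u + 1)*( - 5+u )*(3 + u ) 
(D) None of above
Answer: A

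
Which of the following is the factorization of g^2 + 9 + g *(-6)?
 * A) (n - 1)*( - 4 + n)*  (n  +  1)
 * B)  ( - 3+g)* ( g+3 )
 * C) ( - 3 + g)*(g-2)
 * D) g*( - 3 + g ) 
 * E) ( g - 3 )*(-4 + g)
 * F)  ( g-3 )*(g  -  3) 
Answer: F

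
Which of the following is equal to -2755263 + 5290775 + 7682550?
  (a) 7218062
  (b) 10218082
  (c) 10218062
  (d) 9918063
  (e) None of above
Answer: c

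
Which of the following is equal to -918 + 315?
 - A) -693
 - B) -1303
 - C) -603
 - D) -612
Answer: C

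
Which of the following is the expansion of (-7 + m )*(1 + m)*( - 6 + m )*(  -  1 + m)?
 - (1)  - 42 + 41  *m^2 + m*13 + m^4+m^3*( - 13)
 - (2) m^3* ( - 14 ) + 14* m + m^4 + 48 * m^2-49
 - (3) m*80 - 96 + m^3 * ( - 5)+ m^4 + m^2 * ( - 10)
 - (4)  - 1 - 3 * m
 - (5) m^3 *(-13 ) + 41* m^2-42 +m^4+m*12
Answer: 1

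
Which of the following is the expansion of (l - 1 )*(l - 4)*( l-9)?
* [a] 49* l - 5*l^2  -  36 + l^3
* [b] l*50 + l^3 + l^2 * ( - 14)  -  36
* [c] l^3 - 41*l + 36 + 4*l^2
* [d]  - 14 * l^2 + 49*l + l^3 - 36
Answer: d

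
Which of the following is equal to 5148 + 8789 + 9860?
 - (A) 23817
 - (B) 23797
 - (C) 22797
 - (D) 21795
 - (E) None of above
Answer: B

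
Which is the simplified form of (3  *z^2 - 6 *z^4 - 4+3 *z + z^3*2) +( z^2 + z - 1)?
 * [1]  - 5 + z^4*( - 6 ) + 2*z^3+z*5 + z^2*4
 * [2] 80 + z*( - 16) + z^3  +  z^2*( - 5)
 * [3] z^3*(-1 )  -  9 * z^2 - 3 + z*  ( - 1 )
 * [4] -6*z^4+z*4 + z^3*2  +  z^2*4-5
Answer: 4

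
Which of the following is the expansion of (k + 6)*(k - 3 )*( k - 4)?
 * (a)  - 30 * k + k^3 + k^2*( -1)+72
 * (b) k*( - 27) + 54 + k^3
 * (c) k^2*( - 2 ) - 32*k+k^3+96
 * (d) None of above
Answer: a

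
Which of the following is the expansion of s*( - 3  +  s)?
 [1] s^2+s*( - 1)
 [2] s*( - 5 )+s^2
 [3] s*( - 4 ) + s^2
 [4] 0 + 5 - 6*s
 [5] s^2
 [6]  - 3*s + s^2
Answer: 6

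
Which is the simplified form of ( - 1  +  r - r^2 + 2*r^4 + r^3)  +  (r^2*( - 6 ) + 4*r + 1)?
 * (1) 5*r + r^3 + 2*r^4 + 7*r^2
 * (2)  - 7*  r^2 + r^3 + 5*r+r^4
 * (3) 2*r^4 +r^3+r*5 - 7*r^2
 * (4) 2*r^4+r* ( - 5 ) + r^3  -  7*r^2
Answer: 3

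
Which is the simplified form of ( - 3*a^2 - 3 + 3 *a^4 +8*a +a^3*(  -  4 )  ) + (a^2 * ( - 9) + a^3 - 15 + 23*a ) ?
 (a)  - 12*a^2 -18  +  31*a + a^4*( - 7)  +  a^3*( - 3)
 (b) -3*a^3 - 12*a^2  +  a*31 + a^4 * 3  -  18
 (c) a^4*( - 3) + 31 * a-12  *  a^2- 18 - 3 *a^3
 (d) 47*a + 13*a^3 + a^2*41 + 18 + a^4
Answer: b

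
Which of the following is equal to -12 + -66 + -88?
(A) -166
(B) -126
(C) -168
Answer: A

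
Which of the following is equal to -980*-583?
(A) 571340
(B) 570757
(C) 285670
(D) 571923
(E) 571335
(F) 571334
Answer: A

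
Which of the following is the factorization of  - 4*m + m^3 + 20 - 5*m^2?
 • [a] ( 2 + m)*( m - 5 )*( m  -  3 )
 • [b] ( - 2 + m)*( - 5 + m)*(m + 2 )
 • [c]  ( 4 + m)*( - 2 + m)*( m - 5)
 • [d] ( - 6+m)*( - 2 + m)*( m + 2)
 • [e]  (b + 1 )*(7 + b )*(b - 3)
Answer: b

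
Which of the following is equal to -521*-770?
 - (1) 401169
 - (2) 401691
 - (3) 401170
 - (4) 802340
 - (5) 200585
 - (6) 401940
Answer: 3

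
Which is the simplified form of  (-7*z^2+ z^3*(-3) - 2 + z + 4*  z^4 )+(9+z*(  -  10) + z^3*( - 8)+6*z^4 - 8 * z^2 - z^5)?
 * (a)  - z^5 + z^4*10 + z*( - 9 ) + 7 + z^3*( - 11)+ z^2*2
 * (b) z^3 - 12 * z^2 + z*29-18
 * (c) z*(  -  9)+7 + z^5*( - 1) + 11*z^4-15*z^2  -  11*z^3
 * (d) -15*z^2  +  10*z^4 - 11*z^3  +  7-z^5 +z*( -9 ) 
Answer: d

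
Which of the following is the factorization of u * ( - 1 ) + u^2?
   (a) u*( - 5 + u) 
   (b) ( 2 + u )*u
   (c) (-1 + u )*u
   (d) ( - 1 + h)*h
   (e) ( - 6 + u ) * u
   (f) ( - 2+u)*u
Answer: c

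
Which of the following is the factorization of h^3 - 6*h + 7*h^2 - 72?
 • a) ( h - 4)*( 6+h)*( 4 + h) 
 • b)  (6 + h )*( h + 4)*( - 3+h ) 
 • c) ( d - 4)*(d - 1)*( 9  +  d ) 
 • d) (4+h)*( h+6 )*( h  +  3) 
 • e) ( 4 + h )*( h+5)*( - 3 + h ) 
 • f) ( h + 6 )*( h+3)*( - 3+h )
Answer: b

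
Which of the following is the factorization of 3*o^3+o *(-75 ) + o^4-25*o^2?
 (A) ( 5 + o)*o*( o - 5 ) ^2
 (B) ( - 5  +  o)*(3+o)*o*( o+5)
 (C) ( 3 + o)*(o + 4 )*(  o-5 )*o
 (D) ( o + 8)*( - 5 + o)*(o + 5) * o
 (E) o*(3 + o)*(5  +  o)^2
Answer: B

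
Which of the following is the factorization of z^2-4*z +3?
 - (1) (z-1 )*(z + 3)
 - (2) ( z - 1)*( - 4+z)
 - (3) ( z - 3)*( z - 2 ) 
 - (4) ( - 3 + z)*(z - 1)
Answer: 4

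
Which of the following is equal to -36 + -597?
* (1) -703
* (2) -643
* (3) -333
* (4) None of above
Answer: 4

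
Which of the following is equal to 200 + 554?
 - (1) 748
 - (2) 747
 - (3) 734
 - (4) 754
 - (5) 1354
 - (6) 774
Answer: 4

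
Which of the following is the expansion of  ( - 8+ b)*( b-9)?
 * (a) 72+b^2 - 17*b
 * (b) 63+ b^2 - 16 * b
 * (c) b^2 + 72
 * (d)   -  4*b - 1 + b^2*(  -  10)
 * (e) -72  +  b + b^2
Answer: a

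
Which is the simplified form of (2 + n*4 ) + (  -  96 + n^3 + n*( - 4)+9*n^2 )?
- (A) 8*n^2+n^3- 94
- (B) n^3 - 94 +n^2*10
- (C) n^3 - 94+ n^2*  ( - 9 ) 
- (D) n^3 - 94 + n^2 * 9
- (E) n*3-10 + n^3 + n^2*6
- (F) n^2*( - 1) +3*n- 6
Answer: D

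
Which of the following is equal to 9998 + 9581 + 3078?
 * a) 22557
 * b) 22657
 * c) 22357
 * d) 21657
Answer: b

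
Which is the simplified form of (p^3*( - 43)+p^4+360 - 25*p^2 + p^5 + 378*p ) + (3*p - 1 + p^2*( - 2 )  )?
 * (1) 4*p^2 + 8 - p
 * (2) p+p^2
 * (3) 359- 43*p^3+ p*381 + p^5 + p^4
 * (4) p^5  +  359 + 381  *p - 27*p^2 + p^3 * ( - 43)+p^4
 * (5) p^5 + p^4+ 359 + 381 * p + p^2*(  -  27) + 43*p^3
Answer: 4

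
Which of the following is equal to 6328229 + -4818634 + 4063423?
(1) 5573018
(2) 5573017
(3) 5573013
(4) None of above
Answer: 1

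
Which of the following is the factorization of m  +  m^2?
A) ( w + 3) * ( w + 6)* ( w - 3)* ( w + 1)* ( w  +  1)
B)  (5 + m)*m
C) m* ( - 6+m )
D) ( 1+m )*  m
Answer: D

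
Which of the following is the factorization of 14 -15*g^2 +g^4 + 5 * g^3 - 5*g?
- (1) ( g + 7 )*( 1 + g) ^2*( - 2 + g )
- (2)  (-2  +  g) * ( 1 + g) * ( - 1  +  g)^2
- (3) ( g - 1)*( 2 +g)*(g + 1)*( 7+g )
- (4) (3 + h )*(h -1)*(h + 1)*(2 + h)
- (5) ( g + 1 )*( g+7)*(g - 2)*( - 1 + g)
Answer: 5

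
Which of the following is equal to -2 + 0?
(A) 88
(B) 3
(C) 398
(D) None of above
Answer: D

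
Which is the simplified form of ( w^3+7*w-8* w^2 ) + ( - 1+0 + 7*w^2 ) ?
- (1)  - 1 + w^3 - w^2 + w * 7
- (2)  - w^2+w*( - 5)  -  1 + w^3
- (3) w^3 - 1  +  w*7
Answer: 1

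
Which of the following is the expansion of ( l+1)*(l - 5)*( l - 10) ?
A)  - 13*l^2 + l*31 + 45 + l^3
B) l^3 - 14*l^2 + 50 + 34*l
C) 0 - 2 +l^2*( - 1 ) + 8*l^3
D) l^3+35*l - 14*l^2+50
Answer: D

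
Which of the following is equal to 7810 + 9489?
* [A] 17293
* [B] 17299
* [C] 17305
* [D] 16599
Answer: B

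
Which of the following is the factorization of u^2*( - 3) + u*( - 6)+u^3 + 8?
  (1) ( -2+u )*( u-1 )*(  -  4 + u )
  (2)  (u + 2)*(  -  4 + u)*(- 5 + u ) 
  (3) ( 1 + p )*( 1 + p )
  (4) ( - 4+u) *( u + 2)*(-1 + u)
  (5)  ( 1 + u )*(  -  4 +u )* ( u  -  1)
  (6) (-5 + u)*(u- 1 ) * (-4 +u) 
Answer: 4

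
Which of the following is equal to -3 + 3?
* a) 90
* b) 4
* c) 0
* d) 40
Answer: c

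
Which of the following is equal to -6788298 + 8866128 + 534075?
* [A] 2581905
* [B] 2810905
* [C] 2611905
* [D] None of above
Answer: C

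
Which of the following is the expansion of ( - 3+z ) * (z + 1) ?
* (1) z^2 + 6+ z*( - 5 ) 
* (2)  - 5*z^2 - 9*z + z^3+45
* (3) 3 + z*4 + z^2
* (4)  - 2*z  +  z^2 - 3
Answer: 4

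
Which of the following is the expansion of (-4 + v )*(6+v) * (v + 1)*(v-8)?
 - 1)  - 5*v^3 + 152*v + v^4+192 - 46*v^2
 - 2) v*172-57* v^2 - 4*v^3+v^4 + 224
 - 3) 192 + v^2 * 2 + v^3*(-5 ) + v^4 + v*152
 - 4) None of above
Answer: 1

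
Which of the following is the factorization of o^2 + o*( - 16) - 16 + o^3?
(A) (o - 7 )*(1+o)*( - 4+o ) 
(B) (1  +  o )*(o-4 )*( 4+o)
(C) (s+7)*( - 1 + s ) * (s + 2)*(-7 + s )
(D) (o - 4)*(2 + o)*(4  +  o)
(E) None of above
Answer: B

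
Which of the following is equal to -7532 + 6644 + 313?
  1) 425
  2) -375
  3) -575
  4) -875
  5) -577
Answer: 3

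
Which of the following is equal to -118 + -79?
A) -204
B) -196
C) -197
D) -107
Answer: C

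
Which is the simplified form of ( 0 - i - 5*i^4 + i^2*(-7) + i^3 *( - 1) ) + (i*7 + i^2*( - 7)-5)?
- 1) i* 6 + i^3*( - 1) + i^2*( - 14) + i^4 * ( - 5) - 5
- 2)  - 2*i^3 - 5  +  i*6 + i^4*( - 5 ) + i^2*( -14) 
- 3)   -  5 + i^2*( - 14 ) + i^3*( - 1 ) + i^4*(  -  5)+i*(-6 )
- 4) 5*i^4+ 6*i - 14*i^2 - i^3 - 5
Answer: 1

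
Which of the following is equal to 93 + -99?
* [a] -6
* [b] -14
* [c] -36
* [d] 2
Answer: a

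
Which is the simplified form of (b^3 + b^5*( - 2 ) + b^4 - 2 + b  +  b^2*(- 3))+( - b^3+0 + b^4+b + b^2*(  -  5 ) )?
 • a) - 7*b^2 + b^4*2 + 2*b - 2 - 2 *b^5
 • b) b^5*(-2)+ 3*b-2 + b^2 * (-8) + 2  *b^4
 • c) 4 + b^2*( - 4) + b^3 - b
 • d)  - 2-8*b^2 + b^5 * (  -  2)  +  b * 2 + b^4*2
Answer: d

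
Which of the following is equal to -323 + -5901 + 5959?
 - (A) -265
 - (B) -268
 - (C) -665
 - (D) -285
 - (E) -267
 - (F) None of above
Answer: A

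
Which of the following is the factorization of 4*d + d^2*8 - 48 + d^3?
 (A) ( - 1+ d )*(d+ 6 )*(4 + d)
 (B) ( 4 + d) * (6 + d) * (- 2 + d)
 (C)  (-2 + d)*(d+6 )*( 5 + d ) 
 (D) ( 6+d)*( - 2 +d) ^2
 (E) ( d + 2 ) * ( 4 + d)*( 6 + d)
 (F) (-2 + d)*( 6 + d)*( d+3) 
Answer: B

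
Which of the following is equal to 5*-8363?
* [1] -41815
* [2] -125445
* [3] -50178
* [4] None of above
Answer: 1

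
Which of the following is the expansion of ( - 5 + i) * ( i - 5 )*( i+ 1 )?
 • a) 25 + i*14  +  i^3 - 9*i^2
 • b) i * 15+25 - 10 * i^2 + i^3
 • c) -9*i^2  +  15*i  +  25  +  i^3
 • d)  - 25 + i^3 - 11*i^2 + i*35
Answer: c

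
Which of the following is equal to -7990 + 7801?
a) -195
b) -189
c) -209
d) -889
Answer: b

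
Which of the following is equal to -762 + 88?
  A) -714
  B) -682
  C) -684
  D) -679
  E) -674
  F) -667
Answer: E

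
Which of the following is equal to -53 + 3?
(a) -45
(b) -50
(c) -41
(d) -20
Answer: b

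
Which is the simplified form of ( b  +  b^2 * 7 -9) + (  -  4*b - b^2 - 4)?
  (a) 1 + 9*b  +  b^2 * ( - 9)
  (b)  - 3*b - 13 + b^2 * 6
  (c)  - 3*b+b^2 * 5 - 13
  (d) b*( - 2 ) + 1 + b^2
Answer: b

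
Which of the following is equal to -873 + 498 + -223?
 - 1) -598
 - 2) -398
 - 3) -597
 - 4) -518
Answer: 1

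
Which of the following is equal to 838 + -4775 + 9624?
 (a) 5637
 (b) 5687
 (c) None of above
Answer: b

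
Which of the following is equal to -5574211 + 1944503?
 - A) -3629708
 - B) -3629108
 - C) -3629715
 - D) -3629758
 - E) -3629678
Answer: A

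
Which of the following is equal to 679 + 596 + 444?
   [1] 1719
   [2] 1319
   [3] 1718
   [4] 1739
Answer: 1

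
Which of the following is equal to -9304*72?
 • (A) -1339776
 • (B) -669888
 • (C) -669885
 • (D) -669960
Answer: B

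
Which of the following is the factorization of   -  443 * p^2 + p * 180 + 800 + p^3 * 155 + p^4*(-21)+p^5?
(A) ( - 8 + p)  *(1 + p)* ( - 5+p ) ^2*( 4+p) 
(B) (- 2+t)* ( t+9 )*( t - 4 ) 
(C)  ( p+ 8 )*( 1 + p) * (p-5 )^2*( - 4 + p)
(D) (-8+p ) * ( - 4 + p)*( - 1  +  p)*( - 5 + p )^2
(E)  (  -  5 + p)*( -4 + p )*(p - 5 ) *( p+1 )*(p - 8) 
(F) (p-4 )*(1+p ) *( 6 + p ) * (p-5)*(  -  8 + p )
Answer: E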